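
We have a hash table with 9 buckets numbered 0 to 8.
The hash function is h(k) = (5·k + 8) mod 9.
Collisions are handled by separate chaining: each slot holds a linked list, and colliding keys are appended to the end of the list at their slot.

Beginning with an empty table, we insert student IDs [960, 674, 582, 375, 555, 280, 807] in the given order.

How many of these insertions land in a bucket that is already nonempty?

Insert 960: h=2, bucket 2 empty → new chain.
Insert 674: h=3, bucket 3 empty → new chain.
Insert 582: h=2, bucket 2 nonempty → append to chain.
Insert 375: h=2, bucket 2 nonempty → append to chain.
Insert 555: h=2, bucket 2 nonempty → append to chain.
Insert 280: h=4, bucket 4 empty → new chain.
Insert 807: h=2, bucket 2 nonempty → append to chain.
Final buckets:
0: —
1: —
2: 960 -> 582 -> 375 -> 555 -> 807
3: 674
4: 280
5: —
6: —
7: —
8: —

4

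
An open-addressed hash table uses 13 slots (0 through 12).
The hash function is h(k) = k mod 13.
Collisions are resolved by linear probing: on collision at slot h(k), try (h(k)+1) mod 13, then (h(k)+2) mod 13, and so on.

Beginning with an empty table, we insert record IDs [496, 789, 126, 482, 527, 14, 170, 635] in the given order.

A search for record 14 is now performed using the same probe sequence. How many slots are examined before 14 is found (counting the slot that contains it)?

3

496: h=2 → slot 2
789: h=9 → slot 9
126: h=9, probe 9,10 → slot 10
482: h=1 → slot 1
527: h=7 → slot 7
14: h=1, probe 1,2,3 → slot 3
170: h=1, probe 1,2,3,4 → slot 4
635: h=11 → slot 11
Table: [-, 482, 496, 14, 170, -, -, 527, -, 789, 126, 635, -]
Lookup 14: h=1, probe 1,2,3 → found at 3.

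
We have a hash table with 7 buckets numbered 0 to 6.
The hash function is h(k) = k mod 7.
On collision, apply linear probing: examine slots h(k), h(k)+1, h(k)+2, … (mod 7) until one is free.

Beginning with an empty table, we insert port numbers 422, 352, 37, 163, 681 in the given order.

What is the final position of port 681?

6

Insert 422: h=2, slot 2 empty -> index 2.
Insert 352: h=2, slot 2 occupied -> index 3.
Insert 37: h=2, slots 2,3 occupied -> index 4.
Insert 163: h=2, slots 2,3,4 occupied -> index 5.
Insert 681: h=2, slots 2,3,4,5 occupied -> index 6.
Table: [., ., 422, 352, 37, 163, 681]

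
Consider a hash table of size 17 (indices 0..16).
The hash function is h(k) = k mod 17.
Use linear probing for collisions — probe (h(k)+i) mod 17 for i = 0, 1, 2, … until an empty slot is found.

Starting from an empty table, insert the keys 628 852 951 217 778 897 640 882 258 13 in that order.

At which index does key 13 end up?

628 hashes to 16; slot 16 is free -> place at 16.
852 hashes to 2; slot 2 is free -> place at 2.
951 hashes to 16; 16 taken -> place at 0.
217 hashes to 13; slot 13 is free -> place at 13.
778 hashes to 13; 13 taken -> place at 14.
897 hashes to 13; 13,14 taken -> place at 15.
640 hashes to 11; slot 11 is free -> place at 11.
882 hashes to 15; 15,16,0 taken -> place at 1.
258 hashes to 3; slot 3 is free -> place at 3.
13 hashes to 13; 13,14,15,16,0,1,2,3 taken -> place at 4.
Table: [951, 882, 852, 258, 13, _, _, _, _, _, _, 640, _, 217, 778, 897, 628]

4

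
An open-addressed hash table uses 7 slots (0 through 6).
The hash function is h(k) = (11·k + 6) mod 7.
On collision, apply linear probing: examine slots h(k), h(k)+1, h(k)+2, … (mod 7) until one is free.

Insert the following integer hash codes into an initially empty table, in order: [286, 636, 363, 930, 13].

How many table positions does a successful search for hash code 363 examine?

3

286: h=2 => slot 2
636: h=2, probe 2,3 => slot 3
363: h=2, probe 2,3,4 => slot 4
930: h=2, probe 2,3,4,5 => slot 5
13: h=2, probe 2,3,4,5,6 => slot 6
Table: [_, _, 286, 636, 363, 930, 13]
Lookup 363: h=2, probe 2,3,4 → found at 4.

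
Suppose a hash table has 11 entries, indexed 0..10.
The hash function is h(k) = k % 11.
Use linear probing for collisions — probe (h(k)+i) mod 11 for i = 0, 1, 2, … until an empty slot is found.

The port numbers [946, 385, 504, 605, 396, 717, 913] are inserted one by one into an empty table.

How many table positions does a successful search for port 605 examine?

3

Insert 946: h=0, slot 0 empty → index 0.
Insert 385: h=0, slot 0 occupied → index 1.
Insert 504: h=9, slot 9 empty → index 9.
Insert 605: h=0, slots 0,1 occupied → index 2.
Insert 396: h=0, slots 0,1,2 occupied → index 3.
Insert 717: h=2, slots 2,3 occupied → index 4.
Insert 913: h=0, slots 0,1,2,3,4 occupied → index 5.
Table: [946, 385, 605, 396, 717, 913, ∅, ∅, ∅, 504, ∅]
Lookup 605: h=0, probe 0,1,2 → found at 2.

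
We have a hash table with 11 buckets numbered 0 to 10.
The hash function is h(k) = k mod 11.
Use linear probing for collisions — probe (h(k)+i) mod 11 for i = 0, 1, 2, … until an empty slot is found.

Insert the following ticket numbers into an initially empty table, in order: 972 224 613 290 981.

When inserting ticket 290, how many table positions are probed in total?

3

972 hashes to 4; slot 4 is free => place at 4.
224 hashes to 4; 4 taken => place at 5.
613 hashes to 8; slot 8 is free => place at 8.
290 hashes to 4; 4,5 taken => place at 6.
981 hashes to 2; slot 2 is free => place at 2.
Table: [-, -, 981, -, 972, 224, 290, -, 613, -, -]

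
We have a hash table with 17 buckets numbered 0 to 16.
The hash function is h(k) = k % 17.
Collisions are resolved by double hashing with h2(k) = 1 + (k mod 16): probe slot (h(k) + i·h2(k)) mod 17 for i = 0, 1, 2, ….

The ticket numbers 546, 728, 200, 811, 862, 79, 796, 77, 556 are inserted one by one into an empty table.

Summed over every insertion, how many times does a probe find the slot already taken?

4

Insert 546: h=2, slot 2 empty → index 2.
Insert 728: h=14, slot 14 empty → index 14.
Insert 200: h=13, slot 13 empty → index 13.
Insert 811: h=12, slot 12 empty → index 12.
Insert 862: h=12, h2=15, slot 12 occupied → index 10.
Insert 79: h=11, slot 11 empty → index 11.
Insert 796: h=14, h2=13, slots 14,10 occupied → index 6.
Insert 77: h=9, slot 9 empty → index 9.
Insert 556: h=12, h2=13, slot 12 occupied → index 8.
Table: [-, -, 546, -, -, -, 796, -, 556, 77, 862, 79, 811, 200, 728, -, -]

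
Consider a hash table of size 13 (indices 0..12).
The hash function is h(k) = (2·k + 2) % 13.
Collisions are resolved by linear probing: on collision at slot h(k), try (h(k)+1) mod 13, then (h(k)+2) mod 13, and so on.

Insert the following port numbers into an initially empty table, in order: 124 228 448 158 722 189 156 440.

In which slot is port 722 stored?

5

124: h=3 -> slot 3
228: h=3, probe 3,4 -> slot 4
448: h=1 -> slot 1
158: h=6 -> slot 6
722: h=3, probe 3,4,5 -> slot 5
189: h=3, probe 3,4,5,6,7 -> slot 7
156: h=2 -> slot 2
440: h=11 -> slot 11
Table: [-, 448, 156, 124, 228, 722, 158, 189, -, -, -, 440, -]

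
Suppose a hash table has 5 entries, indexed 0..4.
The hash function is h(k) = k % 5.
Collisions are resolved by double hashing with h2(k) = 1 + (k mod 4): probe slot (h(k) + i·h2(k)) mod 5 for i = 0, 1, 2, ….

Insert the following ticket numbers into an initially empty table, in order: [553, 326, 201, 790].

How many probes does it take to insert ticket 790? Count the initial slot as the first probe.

553 hashes to 3; slot 3 is free => place at 3.
326 hashes to 1; slot 1 is free => place at 1.
201 hashes to 1, h2=2; 1,3 taken => place at 0.
790 hashes to 0, h2=3; 0,3,1 taken => place at 4.
Table: [201, 326, ., 553, 790]

4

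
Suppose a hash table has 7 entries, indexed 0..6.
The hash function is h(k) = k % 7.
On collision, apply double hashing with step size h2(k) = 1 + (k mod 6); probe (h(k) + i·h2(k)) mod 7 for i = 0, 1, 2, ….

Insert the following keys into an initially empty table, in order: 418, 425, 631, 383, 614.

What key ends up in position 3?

Insert 418: h=5, slot 5 empty -> index 5.
Insert 425: h=5, h2=6, slot 5 occupied -> index 4.
Insert 631: h=1, slot 1 empty -> index 1.
Insert 383: h=5, h2=6, slots 5,4 occupied -> index 3.
Insert 614: h=5, h2=3, slots 5,1,4 occupied -> index 0.
Table: [614, 631, —, 383, 425, 418, —]

383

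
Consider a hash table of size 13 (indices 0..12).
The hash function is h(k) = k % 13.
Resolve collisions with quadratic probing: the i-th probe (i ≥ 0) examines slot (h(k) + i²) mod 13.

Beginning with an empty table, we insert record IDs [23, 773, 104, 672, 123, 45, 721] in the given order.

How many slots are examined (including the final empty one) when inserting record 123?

Insert 23: h=10, slot 10 empty -> index 10.
Insert 773: h=6, slot 6 empty -> index 6.
Insert 104: h=0, slot 0 empty -> index 0.
Insert 672: h=9, slot 9 empty -> index 9.
Insert 123: h=6, slot 6 occupied -> index 7.
Insert 45: h=6, slots 6,7,10 occupied -> index 2.
Insert 721: h=6, slots 6,7,10,2,9 occupied -> index 5.
Table: [104, ∅, 45, ∅, ∅, 721, 773, 123, ∅, 672, 23, ∅, ∅]

2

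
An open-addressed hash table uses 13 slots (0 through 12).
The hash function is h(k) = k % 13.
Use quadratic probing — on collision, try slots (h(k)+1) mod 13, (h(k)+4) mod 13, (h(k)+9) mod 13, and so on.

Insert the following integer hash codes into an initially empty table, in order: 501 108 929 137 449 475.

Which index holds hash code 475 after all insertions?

501 hashes to 7; slot 7 is free => place at 7.
108 hashes to 4; slot 4 is free => place at 4.
929 hashes to 6; slot 6 is free => place at 6.
137 hashes to 7; 7 taken => place at 8.
449 hashes to 7; 7,8 taken => place at 11.
475 hashes to 7; 7,8,11 taken => place at 3.
Table: [—, —, —, 475, 108, —, 929, 501, 137, —, —, 449, —]

3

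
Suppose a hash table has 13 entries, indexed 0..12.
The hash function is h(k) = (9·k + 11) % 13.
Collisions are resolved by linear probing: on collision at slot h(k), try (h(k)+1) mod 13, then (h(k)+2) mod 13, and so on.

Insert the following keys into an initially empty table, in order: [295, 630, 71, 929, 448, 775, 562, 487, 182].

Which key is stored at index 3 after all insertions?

929

295: h=1 → slot 1
630: h=0 → slot 0
71: h=0, probe 0,1,2 → slot 2
929: h=0, probe 0,1,2,3 → slot 3
448: h=0, probe 0,1,2,3,4 → slot 4
775: h=5 → slot 5
562: h=12 → slot 12
487: h=0, probe 0,1,2,3,4,5,6 → slot 6
182: h=11 → slot 11
Table: [630, 295, 71, 929, 448, 775, 487, ., ., ., ., 182, 562]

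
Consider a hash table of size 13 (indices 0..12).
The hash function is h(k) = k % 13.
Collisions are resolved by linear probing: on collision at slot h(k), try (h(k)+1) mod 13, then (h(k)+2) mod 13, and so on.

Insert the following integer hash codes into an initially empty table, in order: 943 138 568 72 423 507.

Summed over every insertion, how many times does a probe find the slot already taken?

7

Insert 943: h=7, slot 7 empty => index 7.
Insert 138: h=8, slot 8 empty => index 8.
Insert 568: h=9, slot 9 empty => index 9.
Insert 72: h=7, slots 7,8,9 occupied => index 10.
Insert 423: h=7, slots 7,8,9,10 occupied => index 11.
Insert 507: h=0, slot 0 empty => index 0.
Table: [507, —, —, —, —, —, —, 943, 138, 568, 72, 423, —]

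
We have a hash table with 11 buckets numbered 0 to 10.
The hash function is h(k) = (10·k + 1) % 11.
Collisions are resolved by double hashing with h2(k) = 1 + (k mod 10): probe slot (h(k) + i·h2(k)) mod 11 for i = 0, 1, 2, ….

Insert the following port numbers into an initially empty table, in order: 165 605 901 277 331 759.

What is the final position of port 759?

9

165: h=1 → slot 1
605: h=1, h2=6, probe 1,7 → slot 7
901: h=2 → slot 2
277: h=10 → slot 10
331: h=0 → slot 0
759: h=1, h2=10, probe 1,0,10,9 → slot 9
Table: [331, 165, 901, —, —, —, —, 605, —, 759, 277]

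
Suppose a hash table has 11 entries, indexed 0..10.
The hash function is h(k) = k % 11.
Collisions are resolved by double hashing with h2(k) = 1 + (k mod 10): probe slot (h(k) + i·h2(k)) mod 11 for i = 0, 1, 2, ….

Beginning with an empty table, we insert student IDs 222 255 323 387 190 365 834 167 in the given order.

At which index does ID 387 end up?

Insert 222: h=2, slot 2 empty => index 2.
Insert 255: h=2, h2=6, slot 2 occupied => index 8.
Insert 323: h=4, slot 4 empty => index 4.
Insert 387: h=2, h2=8, slot 2 occupied => index 10.
Insert 190: h=3, slot 3 empty => index 3.
Insert 365: h=2, h2=6, slots 2,8,3 occupied => index 9.
Insert 834: h=9, h2=5, slots 9,3,8,2 occupied => index 7.
Insert 167: h=2, h2=8, slots 2,10,7,4 occupied => index 1.
Table: [-, 167, 222, 190, 323, -, -, 834, 255, 365, 387]

10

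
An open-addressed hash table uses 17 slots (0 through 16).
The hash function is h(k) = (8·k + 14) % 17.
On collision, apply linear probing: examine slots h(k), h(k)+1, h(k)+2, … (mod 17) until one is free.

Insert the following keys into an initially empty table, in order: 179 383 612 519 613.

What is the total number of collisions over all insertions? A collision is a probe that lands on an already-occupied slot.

179 hashes to 1; slot 1 is free → place at 1.
383 hashes to 1; 1 taken → place at 2.
612 hashes to 14; slot 14 is free → place at 14.
519 hashes to 1; 1,2 taken → place at 3.
613 hashes to 5; slot 5 is free → place at 5.
Table: [-, 179, 383, 519, -, 613, -, -, -, -, -, -, -, -, 612, -, -]

3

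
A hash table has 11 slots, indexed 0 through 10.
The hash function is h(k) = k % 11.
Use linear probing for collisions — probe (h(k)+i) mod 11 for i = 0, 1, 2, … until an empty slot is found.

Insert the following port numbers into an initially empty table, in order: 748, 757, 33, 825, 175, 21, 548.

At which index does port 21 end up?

Insert 748: h=0, slot 0 empty => index 0.
Insert 757: h=9, slot 9 empty => index 9.
Insert 33: h=0, slot 0 occupied => index 1.
Insert 825: h=0, slots 0,1 occupied => index 2.
Insert 175: h=10, slot 10 empty => index 10.
Insert 21: h=10, slots 10,0,1,2 occupied => index 3.
Insert 548: h=9, slots 9,10,0,1,2,3 occupied => index 4.
Table: [748, 33, 825, 21, 548, _, _, _, _, 757, 175]

3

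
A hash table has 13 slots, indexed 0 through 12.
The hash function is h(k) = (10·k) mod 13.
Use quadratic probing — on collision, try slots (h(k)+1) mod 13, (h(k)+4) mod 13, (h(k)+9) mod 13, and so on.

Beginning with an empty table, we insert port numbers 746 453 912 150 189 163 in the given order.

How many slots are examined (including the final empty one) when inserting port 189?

746: h=11 -> slot 11
453: h=6 -> slot 6
912: h=7 -> slot 7
150: h=5 -> slot 5
189: h=5, probe 5,6,9 -> slot 9
163: h=5, probe 5,6,9,1 -> slot 1
Table: [—, 163, —, —, —, 150, 453, 912, —, 189, —, 746, —]

3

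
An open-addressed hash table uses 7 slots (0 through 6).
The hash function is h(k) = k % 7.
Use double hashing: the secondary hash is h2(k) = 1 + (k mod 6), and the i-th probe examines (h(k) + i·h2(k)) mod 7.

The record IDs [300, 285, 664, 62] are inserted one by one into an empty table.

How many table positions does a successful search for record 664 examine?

300 hashes to 6; slot 6 is free => place at 6.
285 hashes to 5; slot 5 is free => place at 5.
664 hashes to 6, h2=5; 6 taken => place at 4.
62 hashes to 6, h2=3; 6 taken => place at 2.
Table: [_, _, 62, _, 664, 285, 300]
Lookup 664: h=6, h2=5, probe 6,4 → found at 4.

2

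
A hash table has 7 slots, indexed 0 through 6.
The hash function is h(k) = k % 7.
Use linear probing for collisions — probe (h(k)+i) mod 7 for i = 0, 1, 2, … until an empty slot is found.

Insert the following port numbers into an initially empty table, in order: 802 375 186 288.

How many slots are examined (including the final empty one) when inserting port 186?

Insert 802: h=4, slot 4 empty => index 4.
Insert 375: h=4, slot 4 occupied => index 5.
Insert 186: h=4, slots 4,5 occupied => index 6.
Insert 288: h=1, slot 1 empty => index 1.
Table: [—, 288, —, —, 802, 375, 186]

3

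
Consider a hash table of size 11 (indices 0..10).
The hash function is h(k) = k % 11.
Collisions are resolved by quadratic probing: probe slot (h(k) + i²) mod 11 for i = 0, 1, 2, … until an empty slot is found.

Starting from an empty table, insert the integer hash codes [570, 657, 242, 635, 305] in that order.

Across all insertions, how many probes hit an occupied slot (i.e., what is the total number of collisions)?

5

570 hashes to 9; slot 9 is free -> place at 9.
657 hashes to 8; slot 8 is free -> place at 8.
242 hashes to 0; slot 0 is free -> place at 0.
635 hashes to 8; 8,9 taken -> place at 1.
305 hashes to 8; 8,9,1 taken -> place at 6.
Table: [242, 635, —, —, —, —, 305, —, 657, 570, —]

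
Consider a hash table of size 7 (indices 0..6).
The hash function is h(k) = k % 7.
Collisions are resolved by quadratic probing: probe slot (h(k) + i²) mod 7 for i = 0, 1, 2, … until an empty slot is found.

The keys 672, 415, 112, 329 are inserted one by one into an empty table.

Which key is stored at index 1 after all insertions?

672 hashes to 0; slot 0 is free → place at 0.
415 hashes to 2; slot 2 is free → place at 2.
112 hashes to 0; 0 taken → place at 1.
329 hashes to 0; 0,1 taken → place at 4.
Table: [672, 112, 415, _, 329, _, _]

112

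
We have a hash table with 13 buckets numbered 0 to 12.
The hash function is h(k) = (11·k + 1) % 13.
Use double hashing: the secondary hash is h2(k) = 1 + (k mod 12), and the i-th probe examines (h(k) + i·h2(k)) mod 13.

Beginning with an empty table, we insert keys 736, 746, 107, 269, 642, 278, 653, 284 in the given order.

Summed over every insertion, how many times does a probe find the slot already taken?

736: h=11 → slot 11
746: h=4 → slot 4
107: h=8 → slot 8
269: h=9 → slot 9
642: h=4, h2=7, probe 4,11,5 → slot 5
278: h=4, h2=3, probe 4,7 → slot 7
653: h=8, h2=6, probe 8,1 → slot 1
284: h=5, h2=9, probe 5,1,10 → slot 10
Table: [∅, 653, ∅, ∅, 746, 642, ∅, 278, 107, 269, 284, 736, ∅]

6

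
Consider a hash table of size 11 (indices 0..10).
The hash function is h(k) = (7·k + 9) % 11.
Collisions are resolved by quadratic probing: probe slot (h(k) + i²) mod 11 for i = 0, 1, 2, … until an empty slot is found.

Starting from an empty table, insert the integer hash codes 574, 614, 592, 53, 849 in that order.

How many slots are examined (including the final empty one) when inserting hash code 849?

574: h=1 → slot 1
614: h=6 → slot 6
592: h=6, probe 6,7 → slot 7
53: h=6, probe 6,7,10 → slot 10
849: h=1, probe 1,2 → slot 2
Table: [., 574, 849, ., ., ., 614, 592, ., ., 53]

2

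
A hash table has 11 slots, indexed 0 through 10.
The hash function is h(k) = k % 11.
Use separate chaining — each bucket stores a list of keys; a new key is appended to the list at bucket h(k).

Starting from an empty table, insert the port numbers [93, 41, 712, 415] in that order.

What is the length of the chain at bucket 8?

93 → bucket 5
41 → bucket 8
712 → bucket 8 (collision)
415 → bucket 8 (collision)
Final buckets:
0: -
1: -
2: -
3: -
4: -
5: 93
6: -
7: -
8: 41 -> 712 -> 415
9: -
10: -

3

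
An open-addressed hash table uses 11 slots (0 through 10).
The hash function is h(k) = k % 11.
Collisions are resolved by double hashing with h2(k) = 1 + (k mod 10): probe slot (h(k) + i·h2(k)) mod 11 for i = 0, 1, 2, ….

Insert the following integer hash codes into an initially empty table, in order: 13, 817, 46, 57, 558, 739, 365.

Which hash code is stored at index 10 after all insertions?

57

Insert 13: h=2, slot 2 empty → index 2.
Insert 817: h=3, slot 3 empty → index 3.
Insert 46: h=2, h2=7, slot 2 occupied → index 9.
Insert 57: h=2, h2=8, slot 2 occupied → index 10.
Insert 558: h=8, slot 8 empty → index 8.
Insert 739: h=2, h2=10, slot 2 occupied → index 1.
Insert 365: h=2, h2=6, slots 2,8,3,9 occupied → index 4.
Table: [-, 739, 13, 817, 365, -, -, -, 558, 46, 57]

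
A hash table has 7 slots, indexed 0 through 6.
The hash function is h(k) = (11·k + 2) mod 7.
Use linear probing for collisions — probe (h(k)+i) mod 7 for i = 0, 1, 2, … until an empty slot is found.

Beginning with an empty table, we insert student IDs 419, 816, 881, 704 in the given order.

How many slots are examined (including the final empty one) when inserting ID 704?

419 hashes to 5; slot 5 is free → place at 5.
816 hashes to 4; slot 4 is free → place at 4.
881 hashes to 5; 5 taken → place at 6.
704 hashes to 4; 4,5,6 taken → place at 0.
Table: [704, _, _, _, 816, 419, 881]

4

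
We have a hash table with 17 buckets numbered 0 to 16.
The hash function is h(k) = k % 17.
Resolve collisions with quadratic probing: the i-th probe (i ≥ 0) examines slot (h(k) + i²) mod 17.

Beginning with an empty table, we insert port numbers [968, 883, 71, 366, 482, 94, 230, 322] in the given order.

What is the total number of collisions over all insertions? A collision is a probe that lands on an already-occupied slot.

968: h=16 => slot 16
883: h=16, probe 16,0 => slot 0
71: h=3 => slot 3
366: h=9 => slot 9
482: h=6 => slot 6
94: h=9, probe 9,10 => slot 10
230: h=9, probe 9,10,13 => slot 13
322: h=16, probe 16,0,3,8 => slot 8
Table: [883, ., ., 71, ., ., 482, ., 322, 366, 94, ., ., 230, ., ., 968]

7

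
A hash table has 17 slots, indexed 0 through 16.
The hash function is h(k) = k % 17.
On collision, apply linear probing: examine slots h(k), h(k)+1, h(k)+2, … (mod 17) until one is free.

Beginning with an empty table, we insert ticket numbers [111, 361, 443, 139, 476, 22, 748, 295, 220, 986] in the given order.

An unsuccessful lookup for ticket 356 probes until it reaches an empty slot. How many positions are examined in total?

10

111 hashes to 9; slot 9 is free → place at 9.
361 hashes to 4; slot 4 is free → place at 4.
443 hashes to 1; slot 1 is free → place at 1.
139 hashes to 3; slot 3 is free → place at 3.
476 hashes to 0; slot 0 is free → place at 0.
22 hashes to 5; slot 5 is free → place at 5.
748 hashes to 0; 0,1 taken → place at 2.
295 hashes to 6; slot 6 is free → place at 6.
220 hashes to 16; slot 16 is free → place at 16.
986 hashes to 0; 0,1,2,3,4,5,6 taken → place at 7.
Table: [476, 443, 748, 139, 361, 22, 295, 986, -, 111, -, -, -, -, -, -, 220]
Lookup 356: h=16, probe 16,0,1,2,3,4,5,6,7,8 → slot 8 empty, not found.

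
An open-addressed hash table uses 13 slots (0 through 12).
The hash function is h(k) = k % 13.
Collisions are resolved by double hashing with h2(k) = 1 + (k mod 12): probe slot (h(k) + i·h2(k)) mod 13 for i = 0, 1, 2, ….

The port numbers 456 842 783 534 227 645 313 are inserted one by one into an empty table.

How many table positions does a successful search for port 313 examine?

456 hashes to 1; slot 1 is free → place at 1.
842 hashes to 10; slot 10 is free → place at 10.
783 hashes to 3; slot 3 is free → place at 3.
534 hashes to 1, h2=7; 1 taken → place at 8.
227 hashes to 6; slot 6 is free → place at 6.
645 hashes to 8, h2=10; 8 taken → place at 5.
313 hashes to 1, h2=2; 1,3,5 taken → place at 7.
Table: [—, 456, —, 783, —, 645, 227, 313, 534, —, 842, —, —]
Lookup 313: h=1, h2=2, probe 1,3,5,7 → found at 7.

4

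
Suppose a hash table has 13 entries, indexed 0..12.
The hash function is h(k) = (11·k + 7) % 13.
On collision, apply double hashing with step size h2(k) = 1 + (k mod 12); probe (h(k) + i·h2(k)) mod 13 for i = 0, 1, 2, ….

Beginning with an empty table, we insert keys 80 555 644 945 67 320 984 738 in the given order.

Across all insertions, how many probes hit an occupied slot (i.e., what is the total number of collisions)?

80 hashes to 3; slot 3 is free → place at 3.
555 hashes to 2; slot 2 is free → place at 2.
644 hashes to 6; slot 6 is free → place at 6.
945 hashes to 2, h2=10; 2 taken → place at 12.
67 hashes to 3, h2=8; 3 taken → place at 11.
320 hashes to 4; slot 4 is free → place at 4.
984 hashes to 2, h2=1; 2,3,4 taken → place at 5.
738 hashes to 0; slot 0 is free → place at 0.
Table: [738, -, 555, 80, 320, 984, 644, -, -, -, -, 67, 945]

5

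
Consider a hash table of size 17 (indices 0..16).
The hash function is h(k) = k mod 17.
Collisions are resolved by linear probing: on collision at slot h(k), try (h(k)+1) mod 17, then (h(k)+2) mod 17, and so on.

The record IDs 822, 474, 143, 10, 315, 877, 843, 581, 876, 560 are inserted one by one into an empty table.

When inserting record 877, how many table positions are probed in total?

2

822: h=6 -> slot 6
474: h=15 -> slot 15
143: h=7 -> slot 7
10: h=10 -> slot 10
315: h=9 -> slot 9
877: h=10, probe 10,11 -> slot 11
843: h=10, probe 10,11,12 -> slot 12
581: h=3 -> slot 3
876: h=9, probe 9,10,11,12,13 -> slot 13
560: h=16 -> slot 16
Table: [., ., ., 581, ., ., 822, 143, ., 315, 10, 877, 843, 876, ., 474, 560]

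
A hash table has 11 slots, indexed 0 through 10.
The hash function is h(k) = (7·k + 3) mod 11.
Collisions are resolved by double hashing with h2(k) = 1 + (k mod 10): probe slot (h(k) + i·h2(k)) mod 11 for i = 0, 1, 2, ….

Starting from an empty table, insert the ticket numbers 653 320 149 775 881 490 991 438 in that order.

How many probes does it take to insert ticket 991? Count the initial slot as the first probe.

5

Insert 653: h=9, slot 9 empty -> index 9.
Insert 320: h=10, slot 10 empty -> index 10.
Insert 149: h=1, slot 1 empty -> index 1.
Insert 775: h=5, slot 5 empty -> index 5.
Insert 881: h=10, h2=2, slots 10,1 occupied -> index 3.
Insert 490: h=1, h2=1, slot 1 occupied -> index 2.
Insert 991: h=10, h2=2, slots 10,1,3,5 occupied -> index 7.
Insert 438: h=0, slot 0 empty -> index 0.
Table: [438, 149, 490, 881, -, 775, -, 991, -, 653, 320]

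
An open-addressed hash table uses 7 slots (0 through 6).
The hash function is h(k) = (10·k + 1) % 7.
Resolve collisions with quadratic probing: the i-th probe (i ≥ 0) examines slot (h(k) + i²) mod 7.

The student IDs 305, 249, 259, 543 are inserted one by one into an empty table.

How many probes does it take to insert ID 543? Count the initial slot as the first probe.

305 hashes to 6; slot 6 is free → place at 6.
249 hashes to 6; 6 taken → place at 0.
259 hashes to 1; slot 1 is free → place at 1.
543 hashes to 6; 6,0 taken → place at 3.
Table: [249, 259, —, 543, —, —, 305]

3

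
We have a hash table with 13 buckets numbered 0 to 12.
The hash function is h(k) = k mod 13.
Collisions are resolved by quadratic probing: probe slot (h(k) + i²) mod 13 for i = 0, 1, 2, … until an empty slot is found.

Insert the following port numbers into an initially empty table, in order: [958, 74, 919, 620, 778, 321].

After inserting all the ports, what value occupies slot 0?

Insert 958: h=9, slot 9 empty => index 9.
Insert 74: h=9, slot 9 occupied => index 10.
Insert 919: h=9, slots 9,10 occupied => index 0.
Insert 620: h=9, slots 9,10,0 occupied => index 5.
Insert 778: h=11, slot 11 empty => index 11.
Insert 321: h=9, slots 9,10,0,5 occupied => index 12.
Table: [919, -, -, -, -, 620, -, -, -, 958, 74, 778, 321]

919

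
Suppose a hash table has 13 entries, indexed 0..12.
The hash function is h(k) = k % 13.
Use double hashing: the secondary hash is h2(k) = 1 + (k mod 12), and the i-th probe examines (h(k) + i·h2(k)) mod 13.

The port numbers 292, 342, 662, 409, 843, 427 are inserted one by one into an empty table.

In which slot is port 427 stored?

1

Insert 292: h=6, slot 6 empty → index 6.
Insert 342: h=4, slot 4 empty → index 4.
Insert 662: h=12, slot 12 empty → index 12.
Insert 409: h=6, h2=2, slot 6 occupied → index 8.
Insert 843: h=11, slot 11 empty → index 11.
Insert 427: h=11, h2=8, slots 11,6 occupied → index 1.
Table: [_, 427, _, _, 342, _, 292, _, 409, _, _, 843, 662]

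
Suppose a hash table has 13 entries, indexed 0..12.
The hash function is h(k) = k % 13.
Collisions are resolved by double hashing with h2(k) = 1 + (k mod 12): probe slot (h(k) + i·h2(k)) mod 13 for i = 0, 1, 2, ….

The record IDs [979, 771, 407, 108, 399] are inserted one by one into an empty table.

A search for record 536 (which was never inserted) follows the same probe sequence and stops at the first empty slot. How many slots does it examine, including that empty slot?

979: h=4 => slot 4
771: h=4, h2=4, probe 4,8 => slot 8
407: h=4, h2=12, probe 4,3 => slot 3
108: h=4, h2=1, probe 4,5 => slot 5
399: h=9 => slot 9
Table: [-, -, -, 407, 979, 108, -, -, 771, 399, -, -, -]
Lookup 536: h=3, h2=9, probe 3,12 → slot 12 empty, not found.

2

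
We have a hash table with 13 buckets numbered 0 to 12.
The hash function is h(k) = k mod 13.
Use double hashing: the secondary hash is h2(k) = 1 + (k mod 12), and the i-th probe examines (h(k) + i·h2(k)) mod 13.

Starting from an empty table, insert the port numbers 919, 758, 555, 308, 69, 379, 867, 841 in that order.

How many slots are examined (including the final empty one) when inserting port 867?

919 hashes to 9; slot 9 is free → place at 9.
758 hashes to 4; slot 4 is free → place at 4.
555 hashes to 9, h2=4; 9 taken → place at 0.
308 hashes to 9, h2=9; 9 taken → place at 5.
69 hashes to 4, h2=10; 4 taken → place at 1.
379 hashes to 2; slot 2 is free → place at 2.
867 hashes to 9, h2=4; 9,0,4 taken → place at 8.
841 hashes to 9, h2=2; 9 taken → place at 11.
Table: [555, 69, 379, ., 758, 308, ., ., 867, 919, ., 841, .]

4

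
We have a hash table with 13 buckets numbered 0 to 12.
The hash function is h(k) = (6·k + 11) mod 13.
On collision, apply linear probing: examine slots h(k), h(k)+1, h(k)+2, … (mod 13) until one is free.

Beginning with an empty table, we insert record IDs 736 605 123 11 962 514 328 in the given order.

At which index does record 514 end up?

2

736: h=7 => slot 7
605: h=1 => slot 1
123: h=8 => slot 8
11: h=12 => slot 12
962: h=11 => slot 11
514: h=1, probe 1,2 => slot 2
328: h=3 => slot 3
Table: [∅, 605, 514, 328, ∅, ∅, ∅, 736, 123, ∅, ∅, 962, 11]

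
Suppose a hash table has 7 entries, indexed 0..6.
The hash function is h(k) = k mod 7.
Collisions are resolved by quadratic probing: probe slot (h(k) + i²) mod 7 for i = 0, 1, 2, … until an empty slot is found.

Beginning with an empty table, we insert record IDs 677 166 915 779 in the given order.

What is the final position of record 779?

677 hashes to 5; slot 5 is free -> place at 5.
166 hashes to 5; 5 taken -> place at 6.
915 hashes to 5; 5,6 taken -> place at 2.
779 hashes to 2; 2 taken -> place at 3.
Table: [-, -, 915, 779, -, 677, 166]

3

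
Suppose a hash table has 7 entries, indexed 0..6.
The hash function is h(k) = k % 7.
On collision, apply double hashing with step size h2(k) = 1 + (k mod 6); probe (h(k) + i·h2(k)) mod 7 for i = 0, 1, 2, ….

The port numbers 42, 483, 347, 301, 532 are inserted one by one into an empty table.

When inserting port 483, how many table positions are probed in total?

42: h=0 -> slot 0
483: h=0, h2=4, probe 0,4 -> slot 4
347: h=4, h2=6, probe 4,3 -> slot 3
301: h=0, h2=2, probe 0,2 -> slot 2
532: h=0, h2=5, probe 0,5 -> slot 5
Table: [42, —, 301, 347, 483, 532, —]

2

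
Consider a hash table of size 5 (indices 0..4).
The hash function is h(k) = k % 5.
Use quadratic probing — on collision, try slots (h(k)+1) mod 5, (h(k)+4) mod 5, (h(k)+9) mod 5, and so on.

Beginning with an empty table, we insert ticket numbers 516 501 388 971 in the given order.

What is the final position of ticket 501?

Insert 516: h=1, slot 1 empty -> index 1.
Insert 501: h=1, slot 1 occupied -> index 2.
Insert 388: h=3, slot 3 empty -> index 3.
Insert 971: h=1, slots 1,2 occupied -> index 0.
Table: [971, 516, 501, 388, —]

2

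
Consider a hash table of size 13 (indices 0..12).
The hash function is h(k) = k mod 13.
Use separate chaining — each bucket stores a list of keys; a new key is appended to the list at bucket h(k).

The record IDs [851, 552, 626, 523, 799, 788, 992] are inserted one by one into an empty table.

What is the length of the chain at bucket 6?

851 → bucket 6
552 → bucket 6 (collision)
626 → bucket 2
523 → bucket 3
799 → bucket 6 (collision)
788 → bucket 8
992 → bucket 4
Final buckets:
0: _
1: _
2: 626
3: 523
4: 992
5: _
6: 851 -> 552 -> 799
7: _
8: 788
9: _
10: _
11: _
12: _

3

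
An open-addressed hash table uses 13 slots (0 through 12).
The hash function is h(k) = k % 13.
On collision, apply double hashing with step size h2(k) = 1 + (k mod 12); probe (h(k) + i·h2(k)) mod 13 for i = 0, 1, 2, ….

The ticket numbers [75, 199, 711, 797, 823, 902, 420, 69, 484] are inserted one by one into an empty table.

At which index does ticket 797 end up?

Insert 75: h=10, slot 10 empty => index 10.
Insert 199: h=4, slot 4 empty => index 4.
Insert 711: h=9, slot 9 empty => index 9.
Insert 797: h=4, h2=6, slots 4,10 occupied => index 3.
Insert 823: h=4, h2=8, slot 4 occupied => index 12.
Insert 902: h=5, slot 5 empty => index 5.
Insert 420: h=4, h2=1, slots 4,5 occupied => index 6.
Insert 69: h=4, h2=10, slot 4 occupied => index 1.
Insert 484: h=3, h2=5, slot 3 occupied => index 8.
Table: [_, 69, _, 797, 199, 902, 420, _, 484, 711, 75, _, 823]

3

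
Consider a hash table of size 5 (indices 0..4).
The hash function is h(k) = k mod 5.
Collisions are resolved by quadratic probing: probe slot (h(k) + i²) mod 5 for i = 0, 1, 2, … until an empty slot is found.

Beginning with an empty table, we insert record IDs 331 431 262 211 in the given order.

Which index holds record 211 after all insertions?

Insert 331: h=1, slot 1 empty → index 1.
Insert 431: h=1, slot 1 occupied → index 2.
Insert 262: h=2, slot 2 occupied → index 3.
Insert 211: h=1, slots 1,2 occupied → index 0.
Table: [211, 331, 431, 262, ∅]

0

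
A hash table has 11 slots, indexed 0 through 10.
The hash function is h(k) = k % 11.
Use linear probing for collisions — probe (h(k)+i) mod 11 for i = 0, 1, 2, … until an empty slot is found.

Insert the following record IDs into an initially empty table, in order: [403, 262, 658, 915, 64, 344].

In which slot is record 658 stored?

403: h=7 → slot 7
262: h=9 → slot 9
658: h=9, probe 9,10 → slot 10
915: h=2 → slot 2
64: h=9, probe 9,10,0 → slot 0
344: h=3 → slot 3
Table: [64, —, 915, 344, —, —, —, 403, —, 262, 658]

10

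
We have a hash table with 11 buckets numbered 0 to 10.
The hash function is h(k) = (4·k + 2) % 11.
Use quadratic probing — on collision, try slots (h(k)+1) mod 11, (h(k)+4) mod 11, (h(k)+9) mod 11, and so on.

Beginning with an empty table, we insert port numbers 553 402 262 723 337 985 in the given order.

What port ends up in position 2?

985

553: h=3 => slot 3
402: h=4 => slot 4
262: h=5 => slot 5
723: h=1 => slot 1
337: h=8 => slot 8
985: h=4, probe 4,5,8,2 => slot 2
Table: [_, 723, 985, 553, 402, 262, _, _, 337, _, _]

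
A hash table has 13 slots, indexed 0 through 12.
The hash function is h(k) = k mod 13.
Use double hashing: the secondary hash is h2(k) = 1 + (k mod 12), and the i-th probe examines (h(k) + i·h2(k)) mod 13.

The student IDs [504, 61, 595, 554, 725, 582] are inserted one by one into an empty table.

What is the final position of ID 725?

3

Insert 504: h=10, slot 10 empty → index 10.
Insert 61: h=9, slot 9 empty → index 9.
Insert 595: h=10, h2=8, slot 10 occupied → index 5.
Insert 554: h=8, slot 8 empty → index 8.
Insert 725: h=10, h2=6, slot 10 occupied → index 3.
Insert 582: h=10, h2=7, slot 10 occupied → index 4.
Table: [-, -, -, 725, 582, 595, -, -, 554, 61, 504, -, -]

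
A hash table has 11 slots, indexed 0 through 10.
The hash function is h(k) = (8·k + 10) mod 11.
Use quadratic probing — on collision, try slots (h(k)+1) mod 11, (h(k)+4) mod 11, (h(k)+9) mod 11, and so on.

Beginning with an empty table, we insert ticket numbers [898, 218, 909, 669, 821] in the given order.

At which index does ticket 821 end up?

898: h=0 -> slot 0
218: h=5 -> slot 5
909: h=0, probe 0,1 -> slot 1
669: h=5, probe 5,6 -> slot 6
821: h=0, probe 0,1,4 -> slot 4
Table: [898, 909, ., ., 821, 218, 669, ., ., ., .]

4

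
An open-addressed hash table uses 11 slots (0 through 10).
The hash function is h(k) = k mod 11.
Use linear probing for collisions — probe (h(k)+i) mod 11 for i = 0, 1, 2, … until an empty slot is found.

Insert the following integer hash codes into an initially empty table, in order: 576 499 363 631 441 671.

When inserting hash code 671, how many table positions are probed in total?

576: h=4 -> slot 4
499: h=4, probe 4,5 -> slot 5
363: h=0 -> slot 0
631: h=4, probe 4,5,6 -> slot 6
441: h=1 -> slot 1
671: h=0, probe 0,1,2 -> slot 2
Table: [363, 441, 671, _, 576, 499, 631, _, _, _, _]

3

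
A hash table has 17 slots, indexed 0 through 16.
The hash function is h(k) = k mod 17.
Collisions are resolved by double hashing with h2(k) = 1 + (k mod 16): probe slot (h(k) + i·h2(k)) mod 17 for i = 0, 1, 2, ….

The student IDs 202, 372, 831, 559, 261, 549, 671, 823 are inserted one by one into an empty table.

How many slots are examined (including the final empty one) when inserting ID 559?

202: h=15 → slot 15
372: h=15, h2=5, probe 15,3 → slot 3
831: h=15, h2=16, probe 15,14 → slot 14
559: h=15, h2=16, probe 15,14,13 → slot 13
261: h=6 → slot 6
549: h=5 → slot 5
671: h=8 → slot 8
823: h=7 → slot 7
Table: [_, _, _, 372, _, 549, 261, 823, 671, _, _, _, _, 559, 831, 202, _]

3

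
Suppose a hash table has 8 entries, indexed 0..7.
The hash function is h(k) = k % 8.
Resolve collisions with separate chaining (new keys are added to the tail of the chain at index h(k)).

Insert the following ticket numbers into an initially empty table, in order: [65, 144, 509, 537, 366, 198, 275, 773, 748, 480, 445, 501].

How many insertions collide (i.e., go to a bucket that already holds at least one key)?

65 -> bucket 1
144 -> bucket 0
509 -> bucket 5
537 -> bucket 1 (collision)
366 -> bucket 6
198 -> bucket 6 (collision)
275 -> bucket 3
773 -> bucket 5 (collision)
748 -> bucket 4
480 -> bucket 0 (collision)
445 -> bucket 5 (collision)
501 -> bucket 5 (collision)
Final buckets:
0: 144 -> 480
1: 65 -> 537
2: ∅
3: 275
4: 748
5: 509 -> 773 -> 445 -> 501
6: 366 -> 198
7: ∅

6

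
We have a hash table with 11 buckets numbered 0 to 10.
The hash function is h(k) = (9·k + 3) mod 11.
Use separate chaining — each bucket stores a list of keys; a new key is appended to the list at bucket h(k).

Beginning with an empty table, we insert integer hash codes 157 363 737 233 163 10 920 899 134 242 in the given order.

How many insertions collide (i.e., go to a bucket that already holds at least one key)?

3

Insert 157: h=8, bucket 8 empty → new chain.
Insert 363: h=3, bucket 3 empty → new chain.
Insert 737: h=3, bucket 3 nonempty → append to chain.
Insert 233: h=10, bucket 10 empty → new chain.
Insert 163: h=7, bucket 7 empty → new chain.
Insert 10: h=5, bucket 5 empty → new chain.
Insert 920: h=0, bucket 0 empty → new chain.
Insert 899: h=9, bucket 9 empty → new chain.
Insert 134: h=10, bucket 10 nonempty → append to chain.
Insert 242: h=3, bucket 3 nonempty → append to chain.
Final buckets:
0: 920
1: .
2: .
3: 363 -> 737 -> 242
4: .
5: 10
6: .
7: 163
8: 157
9: 899
10: 233 -> 134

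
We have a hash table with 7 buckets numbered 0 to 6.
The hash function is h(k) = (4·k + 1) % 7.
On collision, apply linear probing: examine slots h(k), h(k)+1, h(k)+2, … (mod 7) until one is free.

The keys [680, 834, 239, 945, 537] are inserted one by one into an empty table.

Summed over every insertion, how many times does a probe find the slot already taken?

680: h=5 => slot 5
834: h=5, probe 5,6 => slot 6
239: h=5, probe 5,6,0 => slot 0
945: h=1 => slot 1
537: h=0, probe 0,1,2 => slot 2
Table: [239, 945, 537, ∅, ∅, 680, 834]

5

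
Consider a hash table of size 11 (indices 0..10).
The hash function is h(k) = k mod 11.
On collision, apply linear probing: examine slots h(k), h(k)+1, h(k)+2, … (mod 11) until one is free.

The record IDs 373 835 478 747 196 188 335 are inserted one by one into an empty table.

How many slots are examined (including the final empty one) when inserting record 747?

3

373: h=10 => slot 10
835: h=10, probe 10,0 => slot 0
478: h=5 => slot 5
747: h=10, probe 10,0,1 => slot 1
196: h=9 => slot 9
188: h=1, probe 1,2 => slot 2
335: h=5, probe 5,6 => slot 6
Table: [835, 747, 188, —, —, 478, 335, —, —, 196, 373]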